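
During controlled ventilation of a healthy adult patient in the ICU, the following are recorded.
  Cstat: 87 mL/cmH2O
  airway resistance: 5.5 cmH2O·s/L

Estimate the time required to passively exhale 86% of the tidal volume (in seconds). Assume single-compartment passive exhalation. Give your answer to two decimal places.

0.94

τ = R × C = 5.5 × 87 mL/cmH2O = 5.5 × 0.087 L/cmH2O = 0.4785 s.
Exhaled fraction f = 1 − e^(−t/τ) → t = −τ·ln(1 − f) = −0.4785·ln(0.14) = 0.9408 s.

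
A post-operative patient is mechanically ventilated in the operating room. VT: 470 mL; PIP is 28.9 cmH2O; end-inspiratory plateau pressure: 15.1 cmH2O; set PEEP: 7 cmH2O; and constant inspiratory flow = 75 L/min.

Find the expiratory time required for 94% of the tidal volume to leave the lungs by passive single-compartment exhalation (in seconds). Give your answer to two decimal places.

1.80

Flow: 75 L/min ÷ 60 = 1.25 L/s.
R = (PIP − Pplat)/V̇ = (28.9 − 15.1) / 1.25 = 13.8/1.25 = 11.04 cmH2O·s/L.
C = Vt/(Pplat − PEEP) = 470.0 / (15.1 − 7) = 470.0/8.1 = 58.025 mL/cmH2O.
τ = R × C = 11.04 × 0.05803 L/cmH2O = 0.6407 s.
t = −τ·ln(1 − 0.94) = −0.6407·ln(0.06) = 1.803 s.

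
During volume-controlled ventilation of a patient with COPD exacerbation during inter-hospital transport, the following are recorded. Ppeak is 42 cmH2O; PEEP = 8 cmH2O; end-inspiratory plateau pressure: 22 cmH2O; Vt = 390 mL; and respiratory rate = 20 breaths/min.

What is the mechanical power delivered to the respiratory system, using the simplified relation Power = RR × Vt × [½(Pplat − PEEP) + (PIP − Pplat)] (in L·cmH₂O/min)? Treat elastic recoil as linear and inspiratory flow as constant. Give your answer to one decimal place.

210.6

Per-breath work = Vt × [½(Pplat−PEEP) + (PIP−Pplat)] = 0.390 × [0.5×14.0 + 20.0] = 0.390 × 27.0 = 10.53 L·cmH2O.
Power = 20 × 10.53 = 210.6 L·cmH2O/min.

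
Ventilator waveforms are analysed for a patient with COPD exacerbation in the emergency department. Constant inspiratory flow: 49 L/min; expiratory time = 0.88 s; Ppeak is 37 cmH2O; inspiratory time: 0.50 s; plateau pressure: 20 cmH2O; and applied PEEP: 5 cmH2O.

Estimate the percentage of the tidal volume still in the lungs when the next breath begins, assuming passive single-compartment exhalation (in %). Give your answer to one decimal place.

Flow: 49 L/min ÷ 60 = 0.8167 L/s.
Vt = flow × Ti = 0.8167 L/s × 0.50 s × 1000 mL/L = 408.35 mL.
R = (PIP − Pplat)/V̇ = (37 − 20) / 0.8167 = 17.0/0.8167 = 20.815 cmH2O·s/L.
C = Vt/(Pplat − PEEP) = 408.35 / (20 − 5) = 408.35/15.0 = 27.223 mL/cmH2O.
τ = R × C = 20.815 × 0.02722 L/cmH2O = 0.5666 s.
Fraction remaining at end-expiration = e^(−Te/τ) = e^(−0.88/0.5666) = 0.2116 → 21.16%.

21.2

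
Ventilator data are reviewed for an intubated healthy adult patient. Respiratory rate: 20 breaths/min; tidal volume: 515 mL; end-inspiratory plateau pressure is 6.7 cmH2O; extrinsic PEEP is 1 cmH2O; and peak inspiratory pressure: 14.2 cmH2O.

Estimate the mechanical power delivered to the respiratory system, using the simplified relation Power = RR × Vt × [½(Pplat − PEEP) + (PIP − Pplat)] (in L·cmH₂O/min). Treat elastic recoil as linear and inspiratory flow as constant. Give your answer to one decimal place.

Per-breath work = Vt × [½(Pplat−PEEP) + (PIP−Pplat)] = 0.515 × [0.5×5.7 + 7.5] = 0.515 × 10.35 = 5.33 L·cmH2O.
Power = 20 × 5.33 = 106.6 L·cmH2O/min.

106.6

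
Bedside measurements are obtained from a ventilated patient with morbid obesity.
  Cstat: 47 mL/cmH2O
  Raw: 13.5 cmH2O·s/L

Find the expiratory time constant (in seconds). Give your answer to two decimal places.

0.63

τ = R × C = 13.5 × 47 mL/cmH2O = 13.5 × 0.047 L/cmH2O = 0.6345 s.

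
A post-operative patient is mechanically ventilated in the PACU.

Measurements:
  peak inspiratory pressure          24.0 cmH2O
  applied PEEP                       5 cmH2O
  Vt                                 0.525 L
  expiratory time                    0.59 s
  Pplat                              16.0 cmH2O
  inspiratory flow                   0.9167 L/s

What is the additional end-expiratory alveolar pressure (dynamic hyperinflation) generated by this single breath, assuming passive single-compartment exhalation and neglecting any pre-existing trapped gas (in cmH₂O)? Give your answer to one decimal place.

R = (PIP − Pplat)/V̇ = (24.0 − 16.0) / 0.9167 = 8.0/0.9167 = 8.727 cmH2O·s/L.
C = Vt/(Pplat − PEEP) = 525.0 / (16.0 − 5) = 525.0/11.0 = 47.727 mL/cmH2O.
τ = R × C = 8.727 × 0.04773 L/cmH2O = 0.4165 s.
Fraction remaining = e^(−Te/τ) = e^(−0.59/0.4165) = 0.2425; trapped volume = 525.0 × 0.2425 = 127.31 mL.
Additional alveolar pressure from trapping ≈ V_trapped / C = 127.31 / 47.727 = 2.667 cmH2O.

2.7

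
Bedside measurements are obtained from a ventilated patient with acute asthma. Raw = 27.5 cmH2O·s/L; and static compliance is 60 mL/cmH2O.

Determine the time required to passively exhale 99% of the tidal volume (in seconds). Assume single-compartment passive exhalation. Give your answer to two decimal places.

τ = R × C = 27.5 × 60 mL/cmH2O = 27.5 × 0.060 L/cmH2O = 1.65 s.
Exhaled fraction f = 1 − e^(−t/τ) → t = −τ·ln(1 − f) = −1.65·ln(0.01) = 7.599 s.

7.60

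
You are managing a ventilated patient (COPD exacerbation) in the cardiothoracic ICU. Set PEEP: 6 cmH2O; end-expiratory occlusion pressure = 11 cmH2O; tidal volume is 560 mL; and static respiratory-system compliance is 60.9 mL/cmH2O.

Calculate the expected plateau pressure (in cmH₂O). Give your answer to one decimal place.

End-expiratory occlusion gives total PEEP = 11 cmH2O (intrinsic PEEP = 11 − 6 = 5). Use total PEEP for the elastic gradient.
Pplat = PEEPtotal + Vt / Cstat = 11 + 560 / 60.9 = 11 + 9.195 = 20.195 cmH2O.

20.2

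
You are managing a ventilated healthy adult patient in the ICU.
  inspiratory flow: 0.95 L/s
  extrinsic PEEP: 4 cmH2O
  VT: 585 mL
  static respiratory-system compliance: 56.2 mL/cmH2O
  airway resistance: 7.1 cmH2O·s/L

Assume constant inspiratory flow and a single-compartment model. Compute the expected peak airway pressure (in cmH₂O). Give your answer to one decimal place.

21.2

Equation of motion (constant flow): PIP = Vt/C + R·V̇ + PEEP.
PIP = 585/56.2 + 7.1×0.95 + 4 = 10.409 + 6.745 + 4 = 21.154 cmH2O.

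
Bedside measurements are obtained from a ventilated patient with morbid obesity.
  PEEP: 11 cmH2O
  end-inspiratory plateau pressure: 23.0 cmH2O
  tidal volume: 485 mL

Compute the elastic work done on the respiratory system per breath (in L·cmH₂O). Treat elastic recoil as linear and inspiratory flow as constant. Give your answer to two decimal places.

2.91

Elastic work ≈ ½ × (Pplat − PEEP) × Vt = 0.5 × (23.0 − 11) × 0.485 L = 0.5 × 12.0 × 0.485 = 2.91 L·cmH2O.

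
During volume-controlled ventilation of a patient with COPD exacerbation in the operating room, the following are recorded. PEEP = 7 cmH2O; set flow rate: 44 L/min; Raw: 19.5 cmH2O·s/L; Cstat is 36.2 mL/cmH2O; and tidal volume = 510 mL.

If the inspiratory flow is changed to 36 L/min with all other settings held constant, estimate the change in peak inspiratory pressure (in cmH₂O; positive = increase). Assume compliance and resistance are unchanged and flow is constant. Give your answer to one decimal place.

Flow: 44 L/min ÷ 60 = 0.7333 L/s.
New flow: 36 L/min ÷ 60 = 0.6 L/s.
PIP = Vt/C + R·V̇ + PEEP (constant-flow equation of motion).
Only the resistive term changes: ΔPIP = R × ΔV̇ = 19.5 × (0.6 − 0.7333) = 19.5 × -0.1333 = -2.599 cmH2O.

-2.6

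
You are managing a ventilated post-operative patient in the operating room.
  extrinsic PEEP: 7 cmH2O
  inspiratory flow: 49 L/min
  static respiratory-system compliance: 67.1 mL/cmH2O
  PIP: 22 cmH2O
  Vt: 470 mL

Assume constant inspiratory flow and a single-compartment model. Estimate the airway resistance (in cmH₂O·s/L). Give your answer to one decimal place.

Flow: 49 L/min ÷ 60 = 0.8167 L/s.
Equation of motion (constant flow): PIP = Vt/C + R·V̇ + PEEP.
R·V̇ = PIP − Vt/C − PEEP = 22 − 470/67.1 − 7 = 22 − 7.004 − 7 = 7.996 cmH2O.
R = 7.996 / 0.8167 = 9.791 cmH2O·s/L.

9.8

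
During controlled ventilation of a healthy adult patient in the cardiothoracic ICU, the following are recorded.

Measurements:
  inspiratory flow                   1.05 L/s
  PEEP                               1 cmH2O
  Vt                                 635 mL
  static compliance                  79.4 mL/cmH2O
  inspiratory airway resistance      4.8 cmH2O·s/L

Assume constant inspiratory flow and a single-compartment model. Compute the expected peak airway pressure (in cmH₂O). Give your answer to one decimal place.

14.0

Equation of motion (constant flow): PIP = Vt/C + R·V̇ + PEEP.
PIP = 635/79.4 + 4.8×1.05 + 1 = 7.997 + 5.04 + 1 = 14.037 cmH2O.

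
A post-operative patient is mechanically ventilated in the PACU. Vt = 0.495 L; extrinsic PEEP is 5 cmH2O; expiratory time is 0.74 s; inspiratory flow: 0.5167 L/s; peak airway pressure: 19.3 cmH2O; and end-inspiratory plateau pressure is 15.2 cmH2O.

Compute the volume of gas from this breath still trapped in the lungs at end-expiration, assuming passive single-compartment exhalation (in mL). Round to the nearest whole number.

72

R = (PIP − Pplat)/V̇ = (19.3 − 15.2) / 0.5167 = 4.1/0.5167 = 7.935 cmH2O·s/L.
C = Vt/(Pplat − PEEP) = 495.0 / (15.2 − 5) = 495.0/10.2 = 48.529 mL/cmH2O.
τ = R × C = 7.935 × 0.04853 L/cmH2O = 0.3851 s.
Fraction remaining = e^(−Te/τ) = e^(−0.74/0.3851) = 0.1464.
Trapped volume = 495.0 × 0.1464 = 72.468 mL.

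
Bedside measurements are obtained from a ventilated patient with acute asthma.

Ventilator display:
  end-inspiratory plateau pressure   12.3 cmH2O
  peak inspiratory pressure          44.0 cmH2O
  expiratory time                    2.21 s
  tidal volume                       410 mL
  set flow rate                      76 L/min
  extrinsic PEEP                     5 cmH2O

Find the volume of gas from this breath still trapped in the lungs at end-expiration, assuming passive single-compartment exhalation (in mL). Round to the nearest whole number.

Flow: 76 L/min ÷ 60 = 1.2667 L/s.
R = (PIP − Pplat)/V̇ = (44.0 − 12.3) / 1.2667 = 31.7/1.2667 = 25.026 cmH2O·s/L.
C = Vt/(Pplat − PEEP) = 410.0 / (12.3 − 5) = 410.0/7.3 = 56.164 mL/cmH2O.
τ = R × C = 25.026 × 0.05616 L/cmH2O = 1.405 s.
Fraction remaining = e^(−Te/τ) = e^(−2.21/1.405) = 0.2074.
Trapped volume = 410.0 × 0.2074 = 85.034 mL.

85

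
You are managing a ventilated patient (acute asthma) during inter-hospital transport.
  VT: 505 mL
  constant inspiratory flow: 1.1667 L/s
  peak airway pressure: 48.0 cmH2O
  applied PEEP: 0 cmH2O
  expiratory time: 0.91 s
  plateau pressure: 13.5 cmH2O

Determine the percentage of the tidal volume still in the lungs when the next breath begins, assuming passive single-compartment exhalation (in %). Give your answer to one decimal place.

43.9

R = (PIP − Pplat)/V̇ = (48.0 − 13.5) / 1.1667 = 34.5/1.1667 = 29.571 cmH2O·s/L.
C = Vt/(Pplat − PEEP) = 505.0 / (13.5 − 0) = 505.0/13.5 = 37.407 mL/cmH2O.
τ = R × C = 29.571 × 0.03741 L/cmH2O = 1.106 s.
Fraction remaining at end-expiration = e^(−Te/τ) = e^(−0.91/1.106) = 0.4392 → 43.92%.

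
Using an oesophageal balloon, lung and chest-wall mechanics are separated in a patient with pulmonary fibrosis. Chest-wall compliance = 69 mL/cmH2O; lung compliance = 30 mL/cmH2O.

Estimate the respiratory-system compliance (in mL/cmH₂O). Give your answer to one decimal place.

Lung and chest wall are elastances in series: 1/Crs = 1/CL + 1/Ccw.
1/Crs = 1/30 + 1/69 = 0.04783.
Crs = 20.907 mL/cmH2O.

20.9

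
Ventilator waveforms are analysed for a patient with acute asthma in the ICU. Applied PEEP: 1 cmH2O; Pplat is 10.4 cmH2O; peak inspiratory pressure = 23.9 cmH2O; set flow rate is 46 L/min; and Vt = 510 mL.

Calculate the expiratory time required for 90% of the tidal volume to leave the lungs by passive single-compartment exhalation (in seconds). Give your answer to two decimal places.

2.20

Flow: 46 L/min ÷ 60 = 0.7667 L/s.
R = (PIP − Pplat)/V̇ = (23.9 − 10.4) / 0.7667 = 13.5/0.7667 = 17.608 cmH2O·s/L.
C = Vt/(Pplat − PEEP) = 510.0 / (10.4 − 1) = 510.0/9.4 = 54.255 mL/cmH2O.
τ = R × C = 17.608 × 0.05426 L/cmH2O = 0.9554 s.
t = −τ·ln(1 − 0.90) = −0.9554·ln(0.1) = 2.2 s.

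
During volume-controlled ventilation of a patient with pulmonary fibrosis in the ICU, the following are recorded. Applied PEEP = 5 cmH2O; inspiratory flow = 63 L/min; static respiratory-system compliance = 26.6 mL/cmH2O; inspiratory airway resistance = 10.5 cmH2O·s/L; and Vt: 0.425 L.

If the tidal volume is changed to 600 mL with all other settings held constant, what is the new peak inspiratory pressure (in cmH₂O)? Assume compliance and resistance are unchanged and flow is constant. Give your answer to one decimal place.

38.6

Flow: 63 L/min ÷ 60 = 1.05 L/s.
PIP = Vt/C + R·V̇ + PEEP (constant-flow equation of motion).
Only the elastic term changes: ΔPIP = ΔVt / C = (600 − 425) / 26.6 = 6.579 cmH2O.
Original PIP = 425/26.6 + 10.5×1.05 + 5 = 32.002 cmH2O; new PIP = 32.002 + (6.579) = 38.581 cmH2O.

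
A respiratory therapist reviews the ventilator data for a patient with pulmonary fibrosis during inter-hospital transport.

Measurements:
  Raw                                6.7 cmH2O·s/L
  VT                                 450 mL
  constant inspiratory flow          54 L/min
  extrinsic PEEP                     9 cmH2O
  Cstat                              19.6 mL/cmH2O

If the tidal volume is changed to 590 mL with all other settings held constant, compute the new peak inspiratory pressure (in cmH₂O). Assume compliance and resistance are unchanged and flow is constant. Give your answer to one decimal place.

Flow: 54 L/min ÷ 60 = 0.9 L/s.
PIP = Vt/C + R·V̇ + PEEP (constant-flow equation of motion).
Only the elastic term changes: ΔPIP = ΔVt / C = (590 − 450) / 19.6 = 7.143 cmH2O.
Original PIP = 450/19.6 + 6.7×0.9 + 9 = 37.989 cmH2O; new PIP = 37.989 + (7.143) = 45.132 cmH2O.

45.1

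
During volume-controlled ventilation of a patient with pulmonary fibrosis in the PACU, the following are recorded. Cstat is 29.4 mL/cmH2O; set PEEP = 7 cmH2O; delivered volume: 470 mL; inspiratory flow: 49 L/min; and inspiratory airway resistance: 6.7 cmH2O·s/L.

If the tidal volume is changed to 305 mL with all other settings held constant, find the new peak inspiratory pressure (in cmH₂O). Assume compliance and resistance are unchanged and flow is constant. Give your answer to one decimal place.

22.8

Flow: 49 L/min ÷ 60 = 0.8167 L/s.
PIP = Vt/C + R·V̇ + PEEP (constant-flow equation of motion).
Only the elastic term changes: ΔPIP = ΔVt / C = (305 − 470) / 29.4 = -5.612 cmH2O.
Original PIP = 470/29.4 + 6.7×0.8167 + 7 = 28.458 cmH2O; new PIP = 28.458 + (-5.612) = 22.846 cmH2O.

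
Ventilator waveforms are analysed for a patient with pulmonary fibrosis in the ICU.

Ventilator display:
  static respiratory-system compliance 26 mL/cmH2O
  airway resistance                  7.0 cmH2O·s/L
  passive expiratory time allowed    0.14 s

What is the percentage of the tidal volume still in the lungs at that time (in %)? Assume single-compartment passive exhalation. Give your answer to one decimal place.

46.3

τ = R × C = 7.0 × 26 mL/cmH2O = 7.0 × 0.026 L/cmH2O = 0.182 s.
Passive exhalation: V(t)/V₀ = e^(−t/τ) = e^(−0.14/0.182) = 0.4634.
Fraction remaining = 0.4634 → 46.34%.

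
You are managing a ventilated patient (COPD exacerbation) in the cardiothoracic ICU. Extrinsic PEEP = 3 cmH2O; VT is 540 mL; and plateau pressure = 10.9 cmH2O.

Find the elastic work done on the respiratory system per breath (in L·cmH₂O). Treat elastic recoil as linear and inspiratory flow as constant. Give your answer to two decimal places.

2.13

Elastic work ≈ ½ × (Pplat − PEEP) × Vt = 0.5 × (10.9 − 3) × 0.540 L = 0.5 × 7.9 × 0.540 = 2.133 L·cmH2O.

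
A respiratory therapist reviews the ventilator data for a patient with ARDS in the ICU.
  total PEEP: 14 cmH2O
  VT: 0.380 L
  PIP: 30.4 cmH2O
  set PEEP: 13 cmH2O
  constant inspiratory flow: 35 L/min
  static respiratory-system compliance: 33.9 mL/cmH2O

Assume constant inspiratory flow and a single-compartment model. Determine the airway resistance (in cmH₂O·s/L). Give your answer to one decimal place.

8.9

Flow: 35 L/min ÷ 60 = 0.5833 L/s.
Total PEEP = 14 cmH2O (set 13 + intrinsic 1); this is the baseline alveolar pressure.
Equation of motion (constant flow): PIP = Vt/C + R·V̇ + PEEP.
R·V̇ = PIP − Vt/C − PEEP = 30.4 − 380/33.9 − 14 = 30.4 − 11.209 − 14 = 5.191 cmH2O.
R = 5.191 / 0.5833 = 8.899 cmH2O·s/L.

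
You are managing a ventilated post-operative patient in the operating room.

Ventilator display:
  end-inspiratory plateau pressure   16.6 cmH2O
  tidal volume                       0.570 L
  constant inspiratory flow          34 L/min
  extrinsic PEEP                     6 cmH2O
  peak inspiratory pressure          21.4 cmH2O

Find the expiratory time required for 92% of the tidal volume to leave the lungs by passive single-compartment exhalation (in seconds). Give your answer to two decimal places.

Flow: 34 L/min ÷ 60 = 0.5667 L/s.
R = (PIP − Pplat)/V̇ = (21.4 − 16.6) / 0.5667 = 4.8/0.5667 = 8.47 cmH2O·s/L.
C = Vt/(Pplat − PEEP) = 570.0 / (16.6 − 6) = 570.0/10.6 = 53.774 mL/cmH2O.
τ = R × C = 8.47 × 0.05377 L/cmH2O = 0.4554 s.
t = −τ·ln(1 − 0.92) = −0.4554·ln(0.08) = 1.15 s.

1.15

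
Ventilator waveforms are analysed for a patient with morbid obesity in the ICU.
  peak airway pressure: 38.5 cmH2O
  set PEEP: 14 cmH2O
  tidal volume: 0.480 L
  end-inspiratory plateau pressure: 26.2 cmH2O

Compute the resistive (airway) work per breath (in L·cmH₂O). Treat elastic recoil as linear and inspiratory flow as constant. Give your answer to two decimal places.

With constant inspiratory flow the resistive pressure is constant at PIP − Pplat = 38.5 − 26.2 = 12.3 cmH2O, so resistive work = 12.3 × 0.480 = 5.904 L·cmH2O.

5.90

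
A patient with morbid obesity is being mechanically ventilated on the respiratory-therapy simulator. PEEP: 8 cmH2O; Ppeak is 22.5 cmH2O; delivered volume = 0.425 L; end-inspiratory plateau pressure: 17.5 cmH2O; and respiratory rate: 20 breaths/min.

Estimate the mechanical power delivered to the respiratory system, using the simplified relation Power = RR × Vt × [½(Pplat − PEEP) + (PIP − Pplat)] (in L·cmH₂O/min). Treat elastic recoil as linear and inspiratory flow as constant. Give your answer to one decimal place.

Per-breath work = Vt × [½(Pplat−PEEP) + (PIP−Pplat)] = 0.425 × [0.5×9.5 + 5.0] = 0.425 × 9.75 = 4.144 L·cmH2O.
Power = 20 × 4.144 = 82.88 L·cmH2O/min.

82.9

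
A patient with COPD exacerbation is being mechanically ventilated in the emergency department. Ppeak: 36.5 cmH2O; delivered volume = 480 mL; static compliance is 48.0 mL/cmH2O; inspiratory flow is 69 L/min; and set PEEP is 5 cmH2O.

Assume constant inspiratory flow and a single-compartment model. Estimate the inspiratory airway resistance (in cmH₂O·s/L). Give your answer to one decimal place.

Flow: 69 L/min ÷ 60 = 1.15 L/s.
Equation of motion (constant flow): PIP = Vt/C + R·V̇ + PEEP.
R·V̇ = PIP − Vt/C − PEEP = 36.5 − 480/48.0 − 5 = 36.5 − 10.0 − 5 = 21.5 cmH2O.
R = 21.5 / 1.15 = 18.696 cmH2O·s/L.

18.7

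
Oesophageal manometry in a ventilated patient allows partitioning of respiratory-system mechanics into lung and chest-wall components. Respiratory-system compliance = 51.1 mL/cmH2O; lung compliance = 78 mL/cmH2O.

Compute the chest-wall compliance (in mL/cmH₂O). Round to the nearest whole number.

148

1/Ccw = 1/Crs − 1/CL.
1/Ccw = 1/51.1 − 1/78 = 0.006749.
Ccw = 148.17 mL/cmH2O.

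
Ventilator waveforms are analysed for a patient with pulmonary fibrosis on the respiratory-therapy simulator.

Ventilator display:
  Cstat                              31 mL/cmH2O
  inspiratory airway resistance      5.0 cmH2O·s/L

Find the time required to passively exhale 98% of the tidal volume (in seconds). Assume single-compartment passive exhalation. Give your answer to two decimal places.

τ = R × C = 5.0 × 31 mL/cmH2O = 5.0 × 0.031 L/cmH2O = 0.155 s.
Exhaled fraction f = 1 − e^(−t/τ) → t = −τ·ln(1 − f) = −0.155·ln(0.02) = 0.6064 s.

0.61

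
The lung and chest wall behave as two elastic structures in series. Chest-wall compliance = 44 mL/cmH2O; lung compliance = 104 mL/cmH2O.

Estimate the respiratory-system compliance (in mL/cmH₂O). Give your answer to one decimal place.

Lung and chest wall are elastances in series: 1/Crs = 1/CL + 1/Ccw.
1/Crs = 1/104 + 1/44 = 0.03234.
Crs = 30.921 mL/cmH2O.

30.9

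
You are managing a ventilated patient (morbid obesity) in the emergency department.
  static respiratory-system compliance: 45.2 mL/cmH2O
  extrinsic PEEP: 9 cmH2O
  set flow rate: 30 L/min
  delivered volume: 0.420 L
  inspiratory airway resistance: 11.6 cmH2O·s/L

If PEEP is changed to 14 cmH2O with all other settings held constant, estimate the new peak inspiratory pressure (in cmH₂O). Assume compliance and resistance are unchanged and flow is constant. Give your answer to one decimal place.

29.1

Flow: 30 L/min ÷ 60 = 0.5 L/s.
PIP = Vt/C + R·V̇ + PEEP (constant-flow equation of motion).
Only the baseline term changes: ΔPIP = ΔPEEP = 14 − 9 = 5.0 cmH2O.
Original PIP = 420/45.2 + 11.6×0.5 + 9 = 24.092 cmH2O; new PIP = 24.092 + (5.0) = 29.092 cmH2O.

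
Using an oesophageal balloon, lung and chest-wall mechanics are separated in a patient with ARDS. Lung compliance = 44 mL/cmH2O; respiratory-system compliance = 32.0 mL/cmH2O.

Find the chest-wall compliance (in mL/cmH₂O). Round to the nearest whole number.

117

1/Ccw = 1/Crs − 1/CL.
1/Ccw = 1/32.0 − 1/44 = 0.008523.
Ccw = 117.33 mL/cmH2O.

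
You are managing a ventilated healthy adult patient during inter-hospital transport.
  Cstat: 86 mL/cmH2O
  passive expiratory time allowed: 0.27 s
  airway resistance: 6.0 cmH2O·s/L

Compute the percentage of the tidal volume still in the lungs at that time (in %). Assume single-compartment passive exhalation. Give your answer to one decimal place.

59.3

τ = R × C = 6.0 × 86 mL/cmH2O = 6.0 × 0.086 L/cmH2O = 0.516 s.
Passive exhalation: V(t)/V₀ = e^(−t/τ) = e^(−0.27/0.516) = 0.5926.
Fraction remaining = 0.5926 → 59.26%.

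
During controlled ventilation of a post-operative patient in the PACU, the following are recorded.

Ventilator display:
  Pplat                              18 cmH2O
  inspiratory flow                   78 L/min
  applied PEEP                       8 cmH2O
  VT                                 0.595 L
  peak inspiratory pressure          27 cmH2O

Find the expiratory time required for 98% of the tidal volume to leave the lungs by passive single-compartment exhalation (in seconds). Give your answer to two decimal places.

Flow: 78 L/min ÷ 60 = 1.3 L/s.
R = (PIP − Pplat)/V̇ = (27 − 18) / 1.3 = 9.0/1.3 = 6.923 cmH2O·s/L.
C = Vt/(Pplat − PEEP) = 595.0 / (18 − 8) = 595.0/10.0 = 59.5 mL/cmH2O.
τ = R × C = 6.923 × 0.0595 L/cmH2O = 0.4119 s.
t = −τ·ln(1 − 0.98) = −0.4119·ln(0.02) = 1.611 s.

1.61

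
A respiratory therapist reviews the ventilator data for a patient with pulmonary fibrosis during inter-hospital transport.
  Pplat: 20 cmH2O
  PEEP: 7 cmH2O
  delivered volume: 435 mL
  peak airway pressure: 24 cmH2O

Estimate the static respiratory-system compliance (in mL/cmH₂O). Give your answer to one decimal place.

Cstat = Vt / (Pplat − PEEP) = 435 / (20 − 7) = 435 / 13.0 = 33.462 mL/cmH2O.

33.5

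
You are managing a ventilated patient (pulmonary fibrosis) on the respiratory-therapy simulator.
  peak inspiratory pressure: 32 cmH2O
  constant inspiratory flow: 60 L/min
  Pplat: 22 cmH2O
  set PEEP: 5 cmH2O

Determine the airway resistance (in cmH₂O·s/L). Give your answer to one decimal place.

10.0

Flow: 60 L/min ÷ 60 = 1 L/s.
Raw = (PIP − Pplat) / flow = (32 − 22) / 1 = 10.0 / 1 = 10.0 cmH2O·s/L.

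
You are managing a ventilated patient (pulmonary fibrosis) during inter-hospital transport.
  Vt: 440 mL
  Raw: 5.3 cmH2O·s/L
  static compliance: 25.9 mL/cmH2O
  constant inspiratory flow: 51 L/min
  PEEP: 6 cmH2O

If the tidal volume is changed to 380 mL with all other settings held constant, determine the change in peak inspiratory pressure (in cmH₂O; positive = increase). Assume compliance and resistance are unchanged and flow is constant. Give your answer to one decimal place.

-2.3

PIP = Vt/C + R·V̇ + PEEP (constant-flow equation of motion).
Only the elastic term changes: ΔPIP = ΔVt / C = (380 − 440) / 25.9 = -2.317 cmH2O.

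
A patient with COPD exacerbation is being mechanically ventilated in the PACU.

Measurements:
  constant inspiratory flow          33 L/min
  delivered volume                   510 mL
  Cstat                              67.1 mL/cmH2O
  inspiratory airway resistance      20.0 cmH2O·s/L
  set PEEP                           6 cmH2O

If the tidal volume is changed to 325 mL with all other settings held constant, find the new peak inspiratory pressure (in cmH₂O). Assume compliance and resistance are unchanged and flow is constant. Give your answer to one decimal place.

Flow: 33 L/min ÷ 60 = 0.55 L/s.
PIP = Vt/C + R·V̇ + PEEP (constant-flow equation of motion).
Only the elastic term changes: ΔPIP = ΔVt / C = (325 − 510) / 67.1 = -2.757 cmH2O.
Original PIP = 510/67.1 + 20.0×0.55 + 6 = 24.601 cmH2O; new PIP = 24.601 + (-2.757) = 21.844 cmH2O.

21.8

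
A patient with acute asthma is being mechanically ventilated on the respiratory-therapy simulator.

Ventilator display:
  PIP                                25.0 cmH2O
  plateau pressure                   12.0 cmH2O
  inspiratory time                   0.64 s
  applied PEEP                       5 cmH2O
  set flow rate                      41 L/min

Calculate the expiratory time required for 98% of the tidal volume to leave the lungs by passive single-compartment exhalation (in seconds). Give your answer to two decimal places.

4.65

Flow: 41 L/min ÷ 60 = 0.6833 L/s.
Vt = flow × Ti = 0.6833 L/s × 0.64 s × 1000 mL/L = 437.31 mL.
R = (PIP − Pplat)/V̇ = (25.0 − 12.0) / 0.6833 = 13.0/0.6833 = 19.025 cmH2O·s/L.
C = Vt/(Pplat − PEEP) = 437.31 / (12.0 − 5) = 437.31/7.0 = 62.473 mL/cmH2O.
τ = R × C = 19.025 × 0.06247 L/cmH2O = 1.188 s.
t = −τ·ln(1 − 0.98) = −1.188·ln(0.02) = 4.647 s.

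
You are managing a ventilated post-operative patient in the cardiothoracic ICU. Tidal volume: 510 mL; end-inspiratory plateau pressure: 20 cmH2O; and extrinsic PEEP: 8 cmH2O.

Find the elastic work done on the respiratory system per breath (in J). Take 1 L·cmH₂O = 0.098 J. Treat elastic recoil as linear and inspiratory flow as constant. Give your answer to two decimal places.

Elastic work ≈ ½ × (Pplat − PEEP) × Vt = 0.5 × (20 − 8) × 0.510 L = 0.5 × 12.0 × 0.510 = 3.06 L·cmH2O.
× 0.098 J/(L·cmH2O) → 0.2999 J.

0.30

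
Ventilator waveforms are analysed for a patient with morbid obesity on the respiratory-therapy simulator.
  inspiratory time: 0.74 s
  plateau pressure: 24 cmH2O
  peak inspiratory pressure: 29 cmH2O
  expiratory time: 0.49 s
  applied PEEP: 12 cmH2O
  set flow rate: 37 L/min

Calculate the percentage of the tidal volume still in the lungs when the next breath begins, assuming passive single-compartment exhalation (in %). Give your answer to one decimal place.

20.4

Flow: 37 L/min ÷ 60 = 0.6167 L/s.
Vt = flow × Ti = 0.6167 L/s × 0.74 s × 1000 mL/L = 456.36 mL.
R = (PIP − Pplat)/V̇ = (29 − 24) / 0.6167 = 5.0/0.6167 = 8.108 cmH2O·s/L.
C = Vt/(Pplat − PEEP) = 456.36 / (24 − 12) = 456.36/12.0 = 38.03 mL/cmH2O.
τ = R × C = 8.108 × 0.03803 L/cmH2O = 0.3083 s.
Fraction remaining at end-expiration = e^(−Te/τ) = e^(−0.49/0.3083) = 0.2041 → 20.41%.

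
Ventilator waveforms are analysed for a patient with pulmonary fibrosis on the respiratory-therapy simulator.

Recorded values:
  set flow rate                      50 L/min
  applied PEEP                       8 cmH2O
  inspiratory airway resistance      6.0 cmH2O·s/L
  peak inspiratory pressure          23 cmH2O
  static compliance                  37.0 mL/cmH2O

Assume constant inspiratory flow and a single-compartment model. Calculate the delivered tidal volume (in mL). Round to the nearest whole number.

Flow: 50 L/min ÷ 60 = 0.8333 L/s.
Equation of motion (constant flow): PIP = Vt/C + R·V̇ + PEEP.
Vt/C = PIP − R·V̇ − PEEP = 23 − 5.0 − 8 = 10.0 cmH2O.
Vt = C × 10.0 = 37.0 × 10.0 = 370.0 mL.

370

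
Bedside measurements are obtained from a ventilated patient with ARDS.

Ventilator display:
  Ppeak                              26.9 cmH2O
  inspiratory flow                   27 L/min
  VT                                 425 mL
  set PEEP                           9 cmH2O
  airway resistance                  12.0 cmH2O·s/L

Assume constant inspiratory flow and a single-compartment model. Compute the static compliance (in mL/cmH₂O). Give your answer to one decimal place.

Flow: 27 L/min ÷ 60 = 0.45 L/s.
Equation of motion (constant flow): PIP = Vt/C + R·V̇ + PEEP.
Vt/C = PIP − R·V̇ − PEEP = 26.9 − 12.0×0.45 − 9 = 26.9 − 5.4 − 9 = 12.5 cmH2O.
C = Vt / 12.5 = 425 / 12.5 = 34.0 mL/cmH2O.

34.0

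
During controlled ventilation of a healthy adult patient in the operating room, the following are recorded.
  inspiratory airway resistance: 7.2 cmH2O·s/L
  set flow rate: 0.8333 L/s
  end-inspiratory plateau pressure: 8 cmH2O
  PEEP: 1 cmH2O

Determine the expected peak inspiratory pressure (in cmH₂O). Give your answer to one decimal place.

PIP = Pplat + Raw × flow = 8 + 7.2 × 0.8333 = 8 + 6.0 = 14.0 cmH2O.

14.0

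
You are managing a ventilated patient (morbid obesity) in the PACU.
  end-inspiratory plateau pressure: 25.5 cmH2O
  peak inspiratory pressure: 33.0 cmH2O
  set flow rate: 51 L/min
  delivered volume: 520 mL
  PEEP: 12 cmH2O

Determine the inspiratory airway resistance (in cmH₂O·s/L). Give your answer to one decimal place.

8.8

Flow: 51 L/min ÷ 60 = 0.85 L/s.
Raw = (PIP − Pplat) / flow = (33.0 − 25.5) / 0.85 = 7.5 / 0.85 = 8.824 cmH2O·s/L.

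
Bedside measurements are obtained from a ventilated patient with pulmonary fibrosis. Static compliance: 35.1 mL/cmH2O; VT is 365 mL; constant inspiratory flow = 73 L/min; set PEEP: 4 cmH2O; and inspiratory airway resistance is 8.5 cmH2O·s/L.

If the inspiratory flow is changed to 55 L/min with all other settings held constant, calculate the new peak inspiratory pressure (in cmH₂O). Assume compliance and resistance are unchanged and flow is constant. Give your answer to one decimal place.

Flow: 73 L/min ÷ 60 = 1.2167 L/s.
New flow: 55 L/min ÷ 60 = 0.9167 L/s.
PIP = Vt/C + R·V̇ + PEEP (constant-flow equation of motion).
Only the resistive term changes: ΔPIP = R × ΔV̇ = 8.5 × (0.9167 − 1.2167) = 8.5 × -0.3 = -2.55 cmH2O.
Original PIP = 365/35.1 + 8.5×1.2167 + 4 = 24.741 cmH2O; new PIP = 24.741 + (-2.55) = 22.191 cmH2O.

22.2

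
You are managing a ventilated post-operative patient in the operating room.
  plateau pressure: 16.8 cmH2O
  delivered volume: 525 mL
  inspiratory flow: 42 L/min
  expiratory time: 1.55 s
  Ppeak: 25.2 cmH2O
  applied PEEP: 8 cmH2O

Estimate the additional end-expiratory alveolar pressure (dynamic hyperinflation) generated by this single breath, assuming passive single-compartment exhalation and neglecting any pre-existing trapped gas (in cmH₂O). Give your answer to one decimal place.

1.0

Flow: 42 L/min ÷ 60 = 0.7 L/s.
R = (PIP − Pplat)/V̇ = (25.2 − 16.8) / 0.7 = 8.4/0.7 = 12.0 cmH2O·s/L.
C = Vt/(Pplat − PEEP) = 525.0 / (16.8 − 8) = 525.0/8.8 = 59.659 mL/cmH2O.
τ = R × C = 12.0 × 0.05966 L/cmH2O = 0.7159 s.
Fraction remaining = e^(−Te/τ) = e^(−1.55/0.7159) = 0.1147; trapped volume = 525.0 × 0.1147 = 60.218 mL.
Additional alveolar pressure from trapping ≈ V_trapped / C = 60.218 / 59.659 = 1.009 cmH2O.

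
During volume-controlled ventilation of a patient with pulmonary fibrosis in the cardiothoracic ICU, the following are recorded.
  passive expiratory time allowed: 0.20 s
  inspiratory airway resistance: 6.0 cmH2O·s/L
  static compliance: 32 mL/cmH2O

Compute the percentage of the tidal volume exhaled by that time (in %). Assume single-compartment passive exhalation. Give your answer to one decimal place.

τ = R × C = 6.0 × 32 mL/cmH2O = 6.0 × 0.032 L/cmH2O = 0.192 s.
Passive exhalation: V(t)/V₀ = e^(−t/τ) = e^(−0.20/0.192) = 0.3529.
Fraction exhaled = 1 − 0.3529 = 0.6471 → 64.71%.

64.7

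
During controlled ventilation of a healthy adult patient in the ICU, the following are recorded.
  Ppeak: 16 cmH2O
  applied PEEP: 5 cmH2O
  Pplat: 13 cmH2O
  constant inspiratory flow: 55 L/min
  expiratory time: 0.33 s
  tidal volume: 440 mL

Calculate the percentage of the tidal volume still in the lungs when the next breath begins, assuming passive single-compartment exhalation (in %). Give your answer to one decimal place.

Flow: 55 L/min ÷ 60 = 0.9167 L/s.
R = (PIP − Pplat)/V̇ = (16 − 13) / 0.9167 = 3.0/0.9167 = 3.273 cmH2O·s/L.
C = Vt/(Pplat − PEEP) = 440.0 / (13 − 5) = 440.0/8.0 = 55.0 mL/cmH2O.
τ = R × C = 3.273 × 0.055 L/cmH2O = 0.18 s.
Fraction remaining at end-expiration = e^(−Te/τ) = e^(−0.33/0.18) = 0.1599 → 15.99%.

16.0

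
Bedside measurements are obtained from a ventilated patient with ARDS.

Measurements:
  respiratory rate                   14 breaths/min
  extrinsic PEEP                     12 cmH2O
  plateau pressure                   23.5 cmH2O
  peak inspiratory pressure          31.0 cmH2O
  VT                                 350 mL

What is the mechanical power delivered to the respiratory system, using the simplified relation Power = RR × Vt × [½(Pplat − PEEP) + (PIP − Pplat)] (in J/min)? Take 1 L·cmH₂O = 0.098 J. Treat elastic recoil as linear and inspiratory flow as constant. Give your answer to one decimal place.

Per-breath work = Vt × [½(Pplat−PEEP) + (PIP−Pplat)] = 0.350 × [0.5×11.5 + 7.5] = 0.350 × 13.25 = 4.638 L·cmH2O.
Power = 14 × 4.638 = 64.932 L·cmH2O/min.
× 0.098 J/(L·cmH2O) → 6.363 J/min.

6.4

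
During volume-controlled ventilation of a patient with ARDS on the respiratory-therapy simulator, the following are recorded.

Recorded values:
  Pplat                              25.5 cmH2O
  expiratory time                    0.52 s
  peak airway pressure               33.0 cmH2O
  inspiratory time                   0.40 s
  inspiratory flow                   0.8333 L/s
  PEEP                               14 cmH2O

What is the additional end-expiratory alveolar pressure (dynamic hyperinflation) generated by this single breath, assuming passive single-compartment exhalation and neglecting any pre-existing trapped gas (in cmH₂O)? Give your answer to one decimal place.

1.6

Vt = flow × Ti = 0.8333 L/s × 0.40 s × 1000 mL/L = 333.32 mL.
R = (PIP − Pplat)/V̇ = (33.0 − 25.5) / 0.8333 = 7.5/0.8333 = 9.0 cmH2O·s/L.
C = Vt/(Pplat − PEEP) = 333.32 / (25.5 − 14) = 333.32/11.5 = 28.984 mL/cmH2O.
τ = R × C = 9.0 × 0.02898 L/cmH2O = 0.2608 s.
Fraction remaining = e^(−Te/τ) = e^(−0.52/0.2608) = 0.1362; trapped volume = 333.32 × 0.1362 = 45.398 mL.
Additional alveolar pressure from trapping ≈ V_trapped / C = 45.398 / 28.984 = 1.566 cmH2O.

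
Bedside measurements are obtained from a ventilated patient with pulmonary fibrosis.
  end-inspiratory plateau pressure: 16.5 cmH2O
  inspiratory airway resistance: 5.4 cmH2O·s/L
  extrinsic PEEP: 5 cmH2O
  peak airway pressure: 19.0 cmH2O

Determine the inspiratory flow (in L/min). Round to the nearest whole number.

28

flow = (PIP − Pplat) / Raw = (19.0 − 16.5) / 5.4 = 0.463 L/s × 60 = 27.78 L/min.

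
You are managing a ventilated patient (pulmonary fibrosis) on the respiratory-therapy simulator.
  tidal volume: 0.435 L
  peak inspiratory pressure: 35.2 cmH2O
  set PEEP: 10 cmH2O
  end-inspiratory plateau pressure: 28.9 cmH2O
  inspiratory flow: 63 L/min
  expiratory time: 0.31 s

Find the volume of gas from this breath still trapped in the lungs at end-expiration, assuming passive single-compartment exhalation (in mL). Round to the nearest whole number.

46

Flow: 63 L/min ÷ 60 = 1.05 L/s.
R = (PIP − Pplat)/V̇ = (35.2 − 28.9) / 1.05 = 6.3/1.05 = 6.0 cmH2O·s/L.
C = Vt/(Pplat − PEEP) = 435.0 / (28.9 − 10) = 435.0/18.9 = 23.016 mL/cmH2O.
τ = R × C = 6.0 × 0.02302 L/cmH2O = 0.1381 s.
Fraction remaining = e^(−Te/τ) = e^(−0.31/0.1381) = 0.106.
Trapped volume = 435.0 × 0.106 = 46.11 mL.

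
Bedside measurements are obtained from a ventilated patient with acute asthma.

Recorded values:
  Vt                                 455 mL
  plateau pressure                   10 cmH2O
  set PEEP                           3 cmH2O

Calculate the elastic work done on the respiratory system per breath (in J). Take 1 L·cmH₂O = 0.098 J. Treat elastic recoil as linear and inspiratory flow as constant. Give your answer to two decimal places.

Elastic work ≈ ½ × (Pplat − PEEP) × Vt = 0.5 × (10 − 3) × 0.455 L = 0.5 × 7.0 × 0.455 = 1.593 L·cmH2O.
× 0.098 J/(L·cmH2O) → 0.1561 J.

0.16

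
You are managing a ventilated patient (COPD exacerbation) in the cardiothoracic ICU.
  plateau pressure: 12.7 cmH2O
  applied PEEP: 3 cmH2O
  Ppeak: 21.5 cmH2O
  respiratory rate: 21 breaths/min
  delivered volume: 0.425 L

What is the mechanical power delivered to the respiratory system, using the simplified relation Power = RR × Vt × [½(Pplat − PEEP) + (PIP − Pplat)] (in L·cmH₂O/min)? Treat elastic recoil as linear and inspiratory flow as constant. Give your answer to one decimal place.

121.8

Per-breath work = Vt × [½(Pplat−PEEP) + (PIP−Pplat)] = 0.425 × [0.5×9.7 + 8.8] = 0.425 × 13.65 = 5.801 L·cmH2O.
Power = 21 × 5.801 = 121.82 L·cmH2O/min.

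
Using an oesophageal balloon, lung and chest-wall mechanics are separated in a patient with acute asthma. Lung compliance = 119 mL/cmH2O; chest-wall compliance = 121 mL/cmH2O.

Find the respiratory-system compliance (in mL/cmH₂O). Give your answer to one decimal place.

60.0

Lung and chest wall are elastances in series: 1/Crs = 1/CL + 1/Ccw.
1/Crs = 1/119 + 1/121 = 0.01667.
Crs = 59.988 mL/cmH2O.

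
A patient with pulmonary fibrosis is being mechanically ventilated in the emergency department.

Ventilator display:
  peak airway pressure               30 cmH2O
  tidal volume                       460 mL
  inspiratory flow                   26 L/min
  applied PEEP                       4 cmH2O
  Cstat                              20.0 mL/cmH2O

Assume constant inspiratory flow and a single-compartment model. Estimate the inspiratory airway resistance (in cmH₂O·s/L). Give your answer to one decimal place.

6.9

Flow: 26 L/min ÷ 60 = 0.4333 L/s.
Equation of motion (constant flow): PIP = Vt/C + R·V̇ + PEEP.
R·V̇ = PIP − Vt/C − PEEP = 30 − 460/20.0 − 4 = 30 − 23.0 − 4 = 3.0 cmH2O.
R = 3.0 / 0.4333 = 6.924 cmH2O·s/L.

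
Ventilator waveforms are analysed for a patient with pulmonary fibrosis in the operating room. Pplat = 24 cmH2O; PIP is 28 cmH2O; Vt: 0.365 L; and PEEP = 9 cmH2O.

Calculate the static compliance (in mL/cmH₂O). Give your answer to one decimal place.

Cstat = Vt / (Pplat − PEEP) = 365 / (24 − 9) = 365 / 15.0 = 24.333 mL/cmH2O.

24.3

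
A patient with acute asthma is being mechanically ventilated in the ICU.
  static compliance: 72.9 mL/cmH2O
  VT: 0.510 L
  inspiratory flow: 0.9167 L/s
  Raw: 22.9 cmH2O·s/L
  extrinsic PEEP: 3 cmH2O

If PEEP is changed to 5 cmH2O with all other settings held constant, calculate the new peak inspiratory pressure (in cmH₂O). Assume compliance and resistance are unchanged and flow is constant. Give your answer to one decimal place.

33.0

PIP = Vt/C + R·V̇ + PEEP (constant-flow equation of motion).
Only the baseline term changes: ΔPIP = ΔPEEP = 5 − 3 = 2.0 cmH2O.
Original PIP = 510/72.9 + 22.9×0.9167 + 3 = 30.988 cmH2O; new PIP = 30.988 + (2.0) = 32.988 cmH2O.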